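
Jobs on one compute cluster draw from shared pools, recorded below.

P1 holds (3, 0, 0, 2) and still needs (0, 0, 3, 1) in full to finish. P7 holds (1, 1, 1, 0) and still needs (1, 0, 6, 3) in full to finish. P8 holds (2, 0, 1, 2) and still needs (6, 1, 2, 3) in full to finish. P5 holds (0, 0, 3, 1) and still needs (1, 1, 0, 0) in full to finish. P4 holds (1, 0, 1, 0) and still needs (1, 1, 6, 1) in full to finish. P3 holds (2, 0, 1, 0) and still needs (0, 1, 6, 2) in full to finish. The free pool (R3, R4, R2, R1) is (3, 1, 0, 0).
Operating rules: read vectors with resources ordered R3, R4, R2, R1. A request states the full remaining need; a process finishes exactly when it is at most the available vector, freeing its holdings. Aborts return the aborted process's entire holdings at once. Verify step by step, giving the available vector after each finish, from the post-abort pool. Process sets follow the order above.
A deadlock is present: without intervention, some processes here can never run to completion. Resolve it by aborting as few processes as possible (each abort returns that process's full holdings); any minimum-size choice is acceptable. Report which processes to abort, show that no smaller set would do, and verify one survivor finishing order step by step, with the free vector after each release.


Abort P4 and P3.
Key observation: aborting P4 and P3 returns (3, 0, 2, 0), and P7 — hopeless before — runs at step 4 with the returned capacity in the pool.
Minimality, checking each single-abort alternative: P1 alone leaves P7 blocked (short on R2); P7 alone leaves P4 blocked (short on R2); P8 alone leaves P7 blocked (short on R2); P5 alone leaves P7 blocked (short on R2); P4 alone leaves P7 blocked (short on R2); P3 alone leaves P7 blocked (short on R2).
Survivors finish in the order: P5, P1, P8, P7. Verifying each step (pool after the aborts first):
  pool = (6, 1, 2, 0)
  run P5 (needs (1, 1, 0, 0), free (6, 1, 2, 0)); after release of (0, 0, 3, 1) the pool is (6, 1, 5, 1)
  run P1 (needs (0, 0, 3, 1), free (6, 1, 5, 1)); after release of (3, 0, 0, 2) the pool is (9, 1, 5, 3)
  run P8 (needs (6, 1, 2, 3), free (9, 1, 5, 3)); after release of (2, 0, 1, 2) the pool is (11, 1, 6, 5)
  run P7 (needs (1, 0, 6, 3), free (11, 1, 6, 5)); after release of (1, 1, 1, 0) the pool is (12, 2, 7, 5)


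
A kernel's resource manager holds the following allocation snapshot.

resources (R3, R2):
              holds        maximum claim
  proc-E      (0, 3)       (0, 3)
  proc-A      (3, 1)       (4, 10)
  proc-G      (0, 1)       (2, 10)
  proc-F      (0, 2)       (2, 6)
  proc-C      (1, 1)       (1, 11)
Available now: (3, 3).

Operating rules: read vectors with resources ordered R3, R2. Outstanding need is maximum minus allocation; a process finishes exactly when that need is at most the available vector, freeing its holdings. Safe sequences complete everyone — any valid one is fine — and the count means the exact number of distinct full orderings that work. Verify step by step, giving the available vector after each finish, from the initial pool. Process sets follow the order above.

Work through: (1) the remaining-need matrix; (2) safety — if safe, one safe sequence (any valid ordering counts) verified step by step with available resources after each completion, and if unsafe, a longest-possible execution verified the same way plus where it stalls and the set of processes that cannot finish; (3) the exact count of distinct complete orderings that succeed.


(1) Outstanding need per process (order R3, R2):
  proc-E: (0, 0)
  proc-A: (1, 9)
  proc-G: (2, 9)
  proc-F: (2, 4)
  proc-C: (0, 10)
(2) UNSAFE.
Key observation: once proc-E, proc-F finish, the pool peaks at (3, 8) — and every remaining process still needs more R2 than that.
The run proc-E, proc-F cannot be extended any further. Check, step by step:
  pool = (3, 3)
  run proc-E (needs (0, 0), free (3, 3)); after release of (0, 3) the pool is (3, 6)
  run proc-F (needs (2, 4), free (3, 6)); after release of (0, 2) the pool is (3, 8)
  blocked: proc-A wants (1, 9), pool (3, 8) — not enough R2
  blocked: proc-G wants (2, 9), pool (3, 8) — not enough R2
  blocked: proc-C wants (0, 10), pool (3, 8) — not enough R2
Processes that can never finish: proc-A, proc-G and proc-C.
(3) The exact count: 0 of the possible complete orderings are safe sequences.


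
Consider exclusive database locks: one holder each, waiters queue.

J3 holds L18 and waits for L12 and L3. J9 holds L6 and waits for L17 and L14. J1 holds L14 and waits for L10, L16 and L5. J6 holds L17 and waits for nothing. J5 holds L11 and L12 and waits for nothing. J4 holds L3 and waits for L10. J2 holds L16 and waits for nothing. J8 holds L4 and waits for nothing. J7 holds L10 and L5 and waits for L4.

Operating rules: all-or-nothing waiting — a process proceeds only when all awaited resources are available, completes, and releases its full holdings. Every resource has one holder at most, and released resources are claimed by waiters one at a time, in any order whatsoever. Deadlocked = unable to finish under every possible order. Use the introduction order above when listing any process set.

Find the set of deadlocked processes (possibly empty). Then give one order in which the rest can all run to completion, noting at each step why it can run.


The deadlocked set is empty.
Key observation: the waits form no ring: some process can always run, and its releases unblock the others one by one.
One completion order for the rest: J8, J6, J7, J2, J4, J1, J5, J3, J9.
Walking it through:
  J8 waits on nothing -> runs at once and releases L4
  J6 waits on nothing -> runs at once and releases L17
  J7 waits on L4 — all released -> runs and releases L10 and L5
  J2 waits on nothing -> runs at once and releases L16
  J4 waits on L10 — all released -> runs and releases L3
  J1 waits on L10, L16 and L5 — all released -> runs and releases L14
  J5 waits on nothing -> runs at once and releases L11 and L12
  J3 waits on L12 and L3 — all released -> runs and releases L18
  J9 waits on L17 and L14 — all released -> runs and releases L6


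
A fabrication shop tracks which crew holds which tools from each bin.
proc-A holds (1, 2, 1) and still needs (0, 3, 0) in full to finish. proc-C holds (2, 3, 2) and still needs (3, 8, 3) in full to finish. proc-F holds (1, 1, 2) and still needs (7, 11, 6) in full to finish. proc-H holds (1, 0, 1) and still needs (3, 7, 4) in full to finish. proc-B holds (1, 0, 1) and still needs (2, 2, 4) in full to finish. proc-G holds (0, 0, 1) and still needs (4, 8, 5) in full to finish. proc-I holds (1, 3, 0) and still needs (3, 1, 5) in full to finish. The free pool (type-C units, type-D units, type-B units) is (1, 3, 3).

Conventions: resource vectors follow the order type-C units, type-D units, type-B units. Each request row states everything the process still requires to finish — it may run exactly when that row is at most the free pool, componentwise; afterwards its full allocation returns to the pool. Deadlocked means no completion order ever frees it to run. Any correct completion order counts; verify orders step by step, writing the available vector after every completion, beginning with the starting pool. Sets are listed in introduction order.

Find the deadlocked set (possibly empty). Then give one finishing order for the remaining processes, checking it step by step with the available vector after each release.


No process is deadlocked.
Key observation: proc-A can run right away; the returned allocation unlocks the remaining processes in turn.
The rest can finish in the order proc-A, proc-B, proc-I, proc-C, proc-H, proc-G, proc-F. Walking it through:
  pool = (1, 3, 3)
  run proc-A (needs (0, 3, 0), free (1, 3, 3)); after release of (1, 2, 1) the pool is (2, 5, 4)
  run proc-B (needs (2, 2, 4), free (2, 5, 4)); after release of (1, 0, 1) the pool is (3, 5, 5)
  run proc-I (needs (3, 1, 5), free (3, 5, 5)); after release of (1, 3, 0) the pool is (4, 8, 5)
  run proc-C (needs (3, 8, 3), free (4, 8, 5)); after release of (2, 3, 2) the pool is (6, 11, 7)
  run proc-H (needs (3, 7, 4), free (6, 11, 7)); after release of (1, 0, 1) the pool is (7, 11, 8)
  run proc-G (needs (4, 8, 5), free (7, 11, 8)); after release of (0, 0, 1) the pool is (7, 11, 9)
  run proc-F (needs (7, 11, 6), free (7, 11, 9)); after release of (1, 1, 2) the pool is (8, 12, 11)


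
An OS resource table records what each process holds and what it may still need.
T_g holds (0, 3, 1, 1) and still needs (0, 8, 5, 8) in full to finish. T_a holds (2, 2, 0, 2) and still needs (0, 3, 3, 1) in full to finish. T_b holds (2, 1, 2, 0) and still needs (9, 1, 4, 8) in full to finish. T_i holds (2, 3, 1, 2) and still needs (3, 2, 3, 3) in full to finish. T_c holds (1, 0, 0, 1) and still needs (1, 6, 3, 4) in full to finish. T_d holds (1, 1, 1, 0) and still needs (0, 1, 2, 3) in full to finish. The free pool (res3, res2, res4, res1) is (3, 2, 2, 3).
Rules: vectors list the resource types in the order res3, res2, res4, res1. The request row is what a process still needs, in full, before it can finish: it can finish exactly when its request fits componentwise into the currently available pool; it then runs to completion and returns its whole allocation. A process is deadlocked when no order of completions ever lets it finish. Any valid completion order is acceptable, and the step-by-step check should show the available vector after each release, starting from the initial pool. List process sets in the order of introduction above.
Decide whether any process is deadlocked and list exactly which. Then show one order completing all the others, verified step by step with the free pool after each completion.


Nothing here is deadlocked.
Key observation: beginning at T_d, releases accumulate fast enough that every process eventually fits.
The rest can finish in the order T_d, T_a, T_i, T_c, T_b, T_g. Verifying each step:
  pool = (3, 2, 2, 3)
  T_d needs (0, 1, 2, 3) <= (3, 2, 2, 3) -> finishes; pool += (1, 1, 1, 0) = (4, 3, 3, 3)
  T_a needs (0, 3, 3, 1) <= (4, 3, 3, 3) -> finishes; pool += (2, 2, 0, 2) = (6, 5, 3, 5)
  T_i needs (3, 2, 3, 3) <= (6, 5, 3, 5) -> finishes; pool += (2, 3, 1, 2) = (8, 8, 4, 7)
  T_c needs (1, 6, 3, 4) <= (8, 8, 4, 7) -> finishes; pool += (1, 0, 0, 1) = (9, 8, 4, 8)
  T_b needs (9, 1, 4, 8) <= (9, 8, 4, 8) -> finishes; pool += (2, 1, 2, 0) = (11, 9, 6, 8)
  T_g needs (0, 8, 5, 8) <= (11, 9, 6, 8) -> finishes; pool += (0, 3, 1, 1) = (11, 12, 7, 9)


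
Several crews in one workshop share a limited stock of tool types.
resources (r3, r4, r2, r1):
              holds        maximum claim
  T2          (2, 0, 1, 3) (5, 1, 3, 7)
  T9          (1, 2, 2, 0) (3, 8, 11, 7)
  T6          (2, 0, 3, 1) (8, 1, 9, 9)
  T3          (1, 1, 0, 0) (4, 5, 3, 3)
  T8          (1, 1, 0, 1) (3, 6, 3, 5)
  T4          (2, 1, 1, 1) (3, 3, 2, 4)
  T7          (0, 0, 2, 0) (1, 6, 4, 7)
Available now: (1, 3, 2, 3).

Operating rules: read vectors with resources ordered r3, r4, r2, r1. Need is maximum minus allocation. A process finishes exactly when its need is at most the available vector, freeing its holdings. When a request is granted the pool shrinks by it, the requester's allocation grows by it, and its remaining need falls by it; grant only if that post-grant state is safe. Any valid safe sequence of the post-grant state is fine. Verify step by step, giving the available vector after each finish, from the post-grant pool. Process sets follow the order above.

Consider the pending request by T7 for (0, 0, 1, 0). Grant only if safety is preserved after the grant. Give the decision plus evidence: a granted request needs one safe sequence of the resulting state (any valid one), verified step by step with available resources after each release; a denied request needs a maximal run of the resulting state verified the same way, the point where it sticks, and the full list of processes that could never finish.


GRANT: granting preserves safety; a valid post-grant sequence is T4, T2, T3, T8, T7, T6, T9.
Key observation: post-grant, (1, 3, 1, 3) remains, and an order beginning with T4 completes everyone.
Verifying the post-grant state step by step:
  pool = (1, 3, 1, 3)
  T4 needs (1, 2, 1, 3) <= (1, 3, 1, 3) -> finishes; pool += (2, 1, 1, 1) = (3, 4, 2, 4)
  T2 needs (3, 1, 2, 4) <= (3, 4, 2, 4) -> finishes; pool += (2, 0, 1, 3) = (5, 4, 3, 7)
  T3 needs (3, 4, 3, 3) <= (5, 4, 3, 7) -> finishes; pool += (1, 1, 0, 0) = (6, 5, 3, 7)
  T8 needs (2, 5, 3, 4) <= (6, 5, 3, 7) -> finishes; pool += (1, 1, 0, 1) = (7, 6, 3, 8)
  T7 needs (1, 6, 1, 7) <= (7, 6, 3, 8) -> finishes; pool += (0, 0, 3, 0) = (7, 6, 6, 8)
  T6 needs (6, 1, 6, 8) <= (7, 6, 6, 8) -> finishes; pool += (2, 0, 3, 1) = (9, 6, 9, 9)
  T9 needs (2, 6, 9, 7) <= (9, 6, 9, 9) -> finishes; pool += (1, 2, 2, 0) = (10, 8, 11, 9)


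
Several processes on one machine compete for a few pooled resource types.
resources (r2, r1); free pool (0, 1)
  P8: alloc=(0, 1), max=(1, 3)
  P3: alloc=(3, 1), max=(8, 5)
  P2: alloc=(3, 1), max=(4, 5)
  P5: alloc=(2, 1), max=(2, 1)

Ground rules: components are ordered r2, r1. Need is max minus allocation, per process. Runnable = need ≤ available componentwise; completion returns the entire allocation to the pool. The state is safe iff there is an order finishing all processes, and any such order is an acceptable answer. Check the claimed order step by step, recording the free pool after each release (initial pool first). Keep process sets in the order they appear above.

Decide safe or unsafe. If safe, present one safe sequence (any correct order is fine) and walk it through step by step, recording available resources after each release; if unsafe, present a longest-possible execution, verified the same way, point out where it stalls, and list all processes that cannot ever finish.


UNSAFE.
Key observation: once P5, P8 finish, the pool peaks at (2, 3) — and every remaining process still needs more r1 than that.
Going as far as possible: P5, P8; after that, nothing fits. Check, step by step:
  pool = (0, 1)
  P5 needs (0, 0) <= (0, 1) -> finishes; pool += (2, 1) = (2, 2)
  P8 needs (1, 2) <= (2, 2) -> finishes; pool += (0, 1) = (2, 3)
  P3 still needs (5, 4) but only (2, 3) is free — short on r2 and r1
  P2 still needs (1, 4) but only (2, 3) is free — short on r1
Processes that can never finish: P3 and P2.


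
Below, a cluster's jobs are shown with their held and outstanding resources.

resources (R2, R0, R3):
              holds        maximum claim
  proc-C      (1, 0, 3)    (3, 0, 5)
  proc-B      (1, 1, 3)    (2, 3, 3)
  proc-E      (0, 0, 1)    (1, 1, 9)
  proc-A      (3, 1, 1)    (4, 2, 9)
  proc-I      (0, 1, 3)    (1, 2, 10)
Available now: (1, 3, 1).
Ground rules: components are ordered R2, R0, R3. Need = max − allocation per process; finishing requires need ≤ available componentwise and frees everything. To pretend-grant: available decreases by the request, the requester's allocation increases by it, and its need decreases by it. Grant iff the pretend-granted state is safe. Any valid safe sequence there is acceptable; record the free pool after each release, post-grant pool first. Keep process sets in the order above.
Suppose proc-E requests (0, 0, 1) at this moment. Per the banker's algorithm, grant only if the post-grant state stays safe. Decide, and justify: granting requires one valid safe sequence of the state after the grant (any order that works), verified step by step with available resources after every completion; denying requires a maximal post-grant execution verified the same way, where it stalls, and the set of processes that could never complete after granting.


DENY — the pretend-granted state is unsafe.
Key observation: the wall is R3: completing proc-B, proc-C brings the pool only to (3, 4, 6), and all the rest need more.
On the post-grant state, proc-B, proc-C is a maximal run — nothing extends it. Walking it through:
  pool = (1, 3, 0)
  proc-B: need (1, 2, 0) fits (1, 3, 0); releases (1, 1, 3), pool now (2, 4, 3)
  proc-C: need (2, 0, 2) fits (2, 4, 3); releases (1, 0, 3), pool now (3, 4, 6)
  proc-E still needs (1, 1, 7) but only (3, 4, 6) is free — short on R3
  proc-A still needs (1, 1, 8) but only (3, 4, 6) is free — short on R3
  proc-I still needs (1, 1, 7) but only (3, 4, 6) is free — short on R3
Had the request been granted, proc-E, proc-A and proc-I could never finish.


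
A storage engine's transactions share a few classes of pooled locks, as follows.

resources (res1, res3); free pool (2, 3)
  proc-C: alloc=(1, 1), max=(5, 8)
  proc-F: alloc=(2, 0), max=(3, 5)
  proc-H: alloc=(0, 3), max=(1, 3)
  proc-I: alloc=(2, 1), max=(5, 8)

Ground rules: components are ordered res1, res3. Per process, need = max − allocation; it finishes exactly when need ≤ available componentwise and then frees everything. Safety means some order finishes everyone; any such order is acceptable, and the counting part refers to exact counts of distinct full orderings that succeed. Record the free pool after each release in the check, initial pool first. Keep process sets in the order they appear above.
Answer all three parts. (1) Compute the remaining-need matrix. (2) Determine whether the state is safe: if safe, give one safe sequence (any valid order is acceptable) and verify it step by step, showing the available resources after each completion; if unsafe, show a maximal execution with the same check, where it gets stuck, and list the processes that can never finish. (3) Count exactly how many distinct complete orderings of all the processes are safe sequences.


(1) Need matrix, components ordered res1, res3:
  proc-C: (4, 7)
  proc-F: (1, 5)
  proc-H: (1, 0)
  proc-I: (3, 7)
(2) UNSAFE — no complete ordering exists.
Key observation: no order helps: past proc-H, proc-F, the free pool tops out at (4, 6), below what each blocked process needs in res3.
The run proc-H, proc-F cannot be extended any further. Step-by-step check:
  pool = (2, 3)
  proc-H: need (1, 0) fits (2, 3); releases (0, 3), pool now (2, 6)
  proc-F: need (1, 5) fits (2, 6); releases (2, 0), pool now (4, 6)
  proc-C cannot run: need (4, 7) vs free (4, 6) (insufficient res3)
  proc-I cannot run: need (3, 7) vs free (4, 6) (insufficient res3)
Permanently blocked: proc-C and proc-I.
(3) Precisely 0 of the possible complete orderings are safe sequences.


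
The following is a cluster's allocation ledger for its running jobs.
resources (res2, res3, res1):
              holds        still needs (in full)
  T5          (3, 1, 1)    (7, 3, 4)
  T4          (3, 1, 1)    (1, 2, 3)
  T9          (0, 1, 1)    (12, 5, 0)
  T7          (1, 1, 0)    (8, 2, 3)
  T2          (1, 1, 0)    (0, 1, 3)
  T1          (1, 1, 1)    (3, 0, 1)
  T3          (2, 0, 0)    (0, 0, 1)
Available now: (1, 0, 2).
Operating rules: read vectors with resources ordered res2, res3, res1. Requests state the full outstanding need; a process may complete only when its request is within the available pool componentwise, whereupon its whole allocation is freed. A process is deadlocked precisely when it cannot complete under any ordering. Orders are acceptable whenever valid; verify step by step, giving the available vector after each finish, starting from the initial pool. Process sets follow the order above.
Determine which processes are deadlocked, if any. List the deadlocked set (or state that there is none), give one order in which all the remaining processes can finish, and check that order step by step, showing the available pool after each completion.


The deadlocked set is empty.
Key observation: the pool covers T3 at once, and every later process fits after earlier releases.
A valid finishing order for the others: T3, T1, T2, T4, T7, T5, T9. Step-by-step check:
  pool = (1, 0, 2)
  run T3 (needs (0, 0, 1), free (1, 0, 2)); after release of (2, 0, 0) the pool is (3, 0, 2)
  run T1 (needs (3, 0, 1), free (3, 0, 2)); after release of (1, 1, 1) the pool is (4, 1, 3)
  run T2 (needs (0, 1, 3), free (4, 1, 3)); after release of (1, 1, 0) the pool is (5, 2, 3)
  run T4 (needs (1, 2, 3), free (5, 2, 3)); after release of (3, 1, 1) the pool is (8, 3, 4)
  run T7 (needs (8, 2, 3), free (8, 3, 4)); after release of (1, 1, 0) the pool is (9, 4, 4)
  run T5 (needs (7, 3, 4), free (9, 4, 4)); after release of (3, 1, 1) the pool is (12, 5, 5)
  run T9 (needs (12, 5, 0), free (12, 5, 5)); after release of (0, 1, 1) the pool is (12, 6, 6)


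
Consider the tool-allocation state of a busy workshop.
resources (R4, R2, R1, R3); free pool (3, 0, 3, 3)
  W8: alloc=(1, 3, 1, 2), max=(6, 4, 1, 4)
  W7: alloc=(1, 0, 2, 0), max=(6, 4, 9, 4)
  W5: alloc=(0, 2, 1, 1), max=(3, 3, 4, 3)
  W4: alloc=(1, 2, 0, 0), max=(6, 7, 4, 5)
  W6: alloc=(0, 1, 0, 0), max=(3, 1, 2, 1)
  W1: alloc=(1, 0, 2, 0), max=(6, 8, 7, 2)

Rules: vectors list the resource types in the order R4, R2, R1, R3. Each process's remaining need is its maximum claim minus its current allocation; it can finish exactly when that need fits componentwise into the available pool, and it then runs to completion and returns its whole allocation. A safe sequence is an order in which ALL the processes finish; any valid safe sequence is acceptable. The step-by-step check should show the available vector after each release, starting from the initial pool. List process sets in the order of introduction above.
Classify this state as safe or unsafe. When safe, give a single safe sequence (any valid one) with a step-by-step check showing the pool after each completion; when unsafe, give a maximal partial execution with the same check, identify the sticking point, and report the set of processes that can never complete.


UNSAFE — no complete ordering exists.
Key observation: the pool after W6, W5 is (3, 3, 4, 4); every surviving request exceeds it in R4, so progress ends there.
A maximal execution: W6, W5 — then nothing else fits. Walking it through:
  pool = (3, 0, 3, 3)
  W6: need (3, 0, 2, 1) fits (3, 0, 3, 3); releases (0, 1, 0, 0), pool now (3, 1, 3, 3)
  W5: need (3, 1, 3, 2) fits (3, 1, 3, 3); releases (0, 2, 1, 1), pool now (3, 3, 4, 4)
  W8 still needs (5, 1, 0, 2) but only (3, 3, 4, 4) is free — short on R4
  W7 still needs (5, 4, 7, 4) but only (3, 3, 4, 4) is free — short on R4, R2 and R1
  W4 still needs (5, 5, 4, 5) but only (3, 3, 4, 4) is free — short on R4, R2 and R3
  W1 still needs (5, 8, 5, 2) but only (3, 3, 4, 4) is free — short on R4, R2 and R1
Permanently blocked: W8, W7, W4 and W1.


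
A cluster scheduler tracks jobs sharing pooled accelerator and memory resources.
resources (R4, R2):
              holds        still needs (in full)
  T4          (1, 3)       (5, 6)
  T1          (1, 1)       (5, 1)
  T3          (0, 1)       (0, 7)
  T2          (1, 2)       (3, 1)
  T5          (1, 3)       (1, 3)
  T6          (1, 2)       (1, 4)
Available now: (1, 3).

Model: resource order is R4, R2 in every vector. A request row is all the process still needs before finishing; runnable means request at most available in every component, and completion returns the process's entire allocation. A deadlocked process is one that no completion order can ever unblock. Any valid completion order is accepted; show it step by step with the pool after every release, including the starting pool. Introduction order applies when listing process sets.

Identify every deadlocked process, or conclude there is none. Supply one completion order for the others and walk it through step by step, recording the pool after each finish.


Deadlocked set: T4 and T1.
Key observation: the pool after T5, T6, T3, T2 is (4, 11); every surviving request exceeds it in R4, so progress ends there.
A valid finishing order for the others: T5, T6, T3, T2. Verifying each step:
  pool = (1, 3)
  T5 needs (1, 3) <= (1, 3) -> finishes; pool += (1, 3) = (2, 6)
  T6 needs (1, 4) <= (2, 6) -> finishes; pool += (1, 2) = (3, 8)
  T3 needs (0, 7) <= (3, 8) -> finishes; pool += (0, 1) = (3, 9)
  T2 needs (3, 1) <= (3, 9) -> finishes; pool += (1, 2) = (4, 11)
The stuck group stays short no matter what:
  blocked: T4 wants (5, 6), pool (4, 11) — not enough R4
  blocked: T1 wants (5, 1), pool (4, 11) — not enough R4


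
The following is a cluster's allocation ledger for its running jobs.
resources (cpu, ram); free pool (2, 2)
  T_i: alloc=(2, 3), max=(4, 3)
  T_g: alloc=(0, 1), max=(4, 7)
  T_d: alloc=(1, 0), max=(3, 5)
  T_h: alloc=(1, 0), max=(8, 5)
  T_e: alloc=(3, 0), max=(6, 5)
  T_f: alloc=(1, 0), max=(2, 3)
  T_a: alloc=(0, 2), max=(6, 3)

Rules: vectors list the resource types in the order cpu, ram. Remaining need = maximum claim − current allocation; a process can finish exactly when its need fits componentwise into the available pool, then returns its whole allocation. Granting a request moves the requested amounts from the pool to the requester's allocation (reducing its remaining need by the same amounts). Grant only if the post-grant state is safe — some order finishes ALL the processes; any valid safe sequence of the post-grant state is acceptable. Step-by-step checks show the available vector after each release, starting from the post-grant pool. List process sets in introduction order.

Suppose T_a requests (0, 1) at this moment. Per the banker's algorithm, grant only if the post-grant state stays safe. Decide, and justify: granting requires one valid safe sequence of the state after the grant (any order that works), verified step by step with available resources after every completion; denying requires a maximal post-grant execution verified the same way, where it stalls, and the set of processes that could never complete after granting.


DENY: after the grant no complete ordering would exist.
Key observation: after T_i, T_f the pool peaks at (5, 4), and each blocked process is short somewhere: T_g on ram; T_d on ram; T_h on cpu, ram; T_e on ram; T_a on cpu.
After a pretend grant, a maximal execution: T_i, T_f — then nothing else fits. Walking it through:
  pool = (2, 1)
  T_i needs (2, 0) <= (2, 1) -> finishes; pool += (2, 3) = (4, 4)
  T_f needs (1, 3) <= (4, 4) -> finishes; pool += (1, 0) = (5, 4)
  T_g cannot run: need (4, 6) vs free (5, 4) (insufficient ram)
  T_d cannot run: need (2, 5) vs free (5, 4) (insufficient ram)
  T_h cannot run: need (7, 5) vs free (5, 4) (insufficient cpu and ram)
  T_e cannot run: need (3, 5) vs free (5, 4) (insufficient ram)
  T_a cannot run: need (6, 0) vs free (5, 4) (insufficient cpu)
Had the request been granted, T_g, T_d, T_h, T_e and T_a could never finish.


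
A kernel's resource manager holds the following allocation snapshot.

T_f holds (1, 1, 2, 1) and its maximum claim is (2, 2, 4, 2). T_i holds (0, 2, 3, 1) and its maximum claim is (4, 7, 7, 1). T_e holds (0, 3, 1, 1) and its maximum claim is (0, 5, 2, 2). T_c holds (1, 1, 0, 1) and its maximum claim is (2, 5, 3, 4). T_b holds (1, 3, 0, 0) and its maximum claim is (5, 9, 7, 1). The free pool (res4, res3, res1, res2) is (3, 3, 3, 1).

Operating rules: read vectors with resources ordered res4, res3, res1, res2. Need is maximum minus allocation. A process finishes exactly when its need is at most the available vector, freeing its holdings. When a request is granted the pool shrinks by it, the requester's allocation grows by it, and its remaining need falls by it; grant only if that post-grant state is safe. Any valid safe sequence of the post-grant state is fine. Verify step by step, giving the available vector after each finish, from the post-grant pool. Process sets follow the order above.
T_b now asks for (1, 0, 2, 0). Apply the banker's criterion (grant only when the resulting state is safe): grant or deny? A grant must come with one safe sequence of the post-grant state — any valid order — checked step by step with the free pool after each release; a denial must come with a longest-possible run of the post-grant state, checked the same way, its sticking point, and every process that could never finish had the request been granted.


GRANT. The post-grant state is safe; one safe sequence: T_e, T_f, T_c, T_i, T_b.
Key observation: even at the reduced pool (2, 3, 1, 1), T_e fits immediately, so safety survives the grant.
Check on the post-grant state, step by step:
  pool = (2, 3, 1, 1)
  run T_e (needs (0, 2, 1, 1), free (2, 3, 1, 1)); after release of (0, 3, 1, 1) the pool is (2, 6, 2, 2)
  run T_f (needs (1, 1, 2, 1), free (2, 6, 2, 2)); after release of (1, 1, 2, 1) the pool is (3, 7, 4, 3)
  run T_c (needs (1, 4, 3, 3), free (3, 7, 4, 3)); after release of (1, 1, 0, 1) the pool is (4, 8, 4, 4)
  run T_i (needs (4, 5, 4, 0), free (4, 8, 4, 4)); after release of (0, 2, 3, 1) the pool is (4, 10, 7, 5)
  run T_b (needs (3, 6, 5, 1), free (4, 10, 7, 5)); after release of (2, 3, 2, 0) the pool is (6, 13, 9, 5)


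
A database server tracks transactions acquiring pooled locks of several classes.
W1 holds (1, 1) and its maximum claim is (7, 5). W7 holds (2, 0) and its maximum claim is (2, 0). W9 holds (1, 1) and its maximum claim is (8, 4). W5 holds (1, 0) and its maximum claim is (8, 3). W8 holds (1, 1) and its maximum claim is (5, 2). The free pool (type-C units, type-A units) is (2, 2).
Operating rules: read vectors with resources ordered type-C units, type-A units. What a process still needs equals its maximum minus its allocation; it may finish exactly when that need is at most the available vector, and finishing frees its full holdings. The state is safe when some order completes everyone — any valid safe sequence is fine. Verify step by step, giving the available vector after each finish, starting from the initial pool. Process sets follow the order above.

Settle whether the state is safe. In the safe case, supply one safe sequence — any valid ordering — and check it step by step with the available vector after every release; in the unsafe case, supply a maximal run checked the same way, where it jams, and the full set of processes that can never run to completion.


UNSAFE.
Key observation: the pool after W7, W8 is (5, 3); every surviving request exceeds it in type-C units, so progress ends there.
A maximal execution: W7, W8 — then nothing else fits. Step-by-step check:
  pool = (2, 2)
  W7: need (0, 0) fits (2, 2); releases (2, 0), pool now (4, 2)
  W8: need (4, 1) fits (4, 2); releases (1, 1), pool now (5, 3)
  W1 still needs (6, 4) but only (5, 3) is free — short on type-C units and type-A units
  W9 still needs (7, 3) but only (5, 3) is free — short on type-C units
  W5 still needs (7, 3) but only (5, 3) is free — short on type-C units
Never able to finish: W1, W9 and W5.


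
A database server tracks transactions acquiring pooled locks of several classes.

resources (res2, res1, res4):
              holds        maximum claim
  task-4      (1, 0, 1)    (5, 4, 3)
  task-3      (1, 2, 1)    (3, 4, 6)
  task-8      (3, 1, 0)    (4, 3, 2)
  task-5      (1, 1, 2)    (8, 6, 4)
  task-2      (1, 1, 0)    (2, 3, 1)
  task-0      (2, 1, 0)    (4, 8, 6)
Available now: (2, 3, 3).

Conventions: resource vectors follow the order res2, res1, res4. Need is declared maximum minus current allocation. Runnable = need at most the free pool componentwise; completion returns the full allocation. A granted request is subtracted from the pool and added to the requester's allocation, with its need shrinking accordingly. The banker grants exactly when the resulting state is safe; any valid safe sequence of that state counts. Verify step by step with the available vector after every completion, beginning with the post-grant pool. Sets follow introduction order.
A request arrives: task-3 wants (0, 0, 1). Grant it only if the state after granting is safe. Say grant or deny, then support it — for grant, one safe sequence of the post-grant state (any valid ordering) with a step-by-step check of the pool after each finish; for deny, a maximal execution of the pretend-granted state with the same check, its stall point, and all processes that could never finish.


GRANT — the state after the grant stays safe, e.g. via task-8, task-2, task-4, task-5, task-3, task-0.
Key observation: the transfer keeps a workable pool ((2, 3, 2)); task-8 starts the safe sequence.
Verifying the post-grant state step by step:
  pool = (2, 3, 2)
  task-8 needs (1, 2, 2) <= (2, 3, 2) -> finishes; pool += (3, 1, 0) = (5, 4, 2)
  task-2 needs (1, 2, 1) <= (5, 4, 2) -> finishes; pool += (1, 1, 0) = (6, 5, 2)
  task-4 needs (4, 4, 2) <= (6, 5, 2) -> finishes; pool += (1, 0, 1) = (7, 5, 3)
  task-5 needs (7, 5, 2) <= (7, 5, 3) -> finishes; pool += (1, 1, 2) = (8, 6, 5)
  task-3 needs (2, 2, 4) <= (8, 6, 5) -> finishes; pool += (1, 2, 2) = (9, 8, 7)
  task-0 needs (2, 7, 6) <= (9, 8, 7) -> finishes; pool += (2, 1, 0) = (11, 9, 7)


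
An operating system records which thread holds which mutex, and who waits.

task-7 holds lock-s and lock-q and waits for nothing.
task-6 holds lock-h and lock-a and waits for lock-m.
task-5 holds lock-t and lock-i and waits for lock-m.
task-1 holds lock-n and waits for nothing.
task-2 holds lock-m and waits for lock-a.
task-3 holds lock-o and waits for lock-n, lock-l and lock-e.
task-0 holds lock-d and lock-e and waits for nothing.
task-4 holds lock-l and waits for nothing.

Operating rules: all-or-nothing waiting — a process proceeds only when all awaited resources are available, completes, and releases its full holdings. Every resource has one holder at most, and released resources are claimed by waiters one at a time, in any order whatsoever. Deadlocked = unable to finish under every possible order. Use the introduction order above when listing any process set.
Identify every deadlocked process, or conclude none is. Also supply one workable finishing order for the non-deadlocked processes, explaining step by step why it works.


Deadlocked: task-6, task-5 and task-2.
Key observation: the knot is the closed ring of waits task-6 -> task-2 -> task-6; task-5 waits into the deadlock from upstream.
The rest can finish in the order task-1, task-0, task-7, task-4, task-3.
Verifying each step:
  task-1: no waits; runs immediately, freeing lock-n
  task-0: no waits; runs immediately, freeing lock-d and lock-e
  task-7: no waits; runs immediately, freeing lock-s and lock-q
  task-4: no waits; runs immediately, freeing lock-l
  run task-3 (all its waits — lock-n, lock-l and lock-e — are resolved); releases lock-o


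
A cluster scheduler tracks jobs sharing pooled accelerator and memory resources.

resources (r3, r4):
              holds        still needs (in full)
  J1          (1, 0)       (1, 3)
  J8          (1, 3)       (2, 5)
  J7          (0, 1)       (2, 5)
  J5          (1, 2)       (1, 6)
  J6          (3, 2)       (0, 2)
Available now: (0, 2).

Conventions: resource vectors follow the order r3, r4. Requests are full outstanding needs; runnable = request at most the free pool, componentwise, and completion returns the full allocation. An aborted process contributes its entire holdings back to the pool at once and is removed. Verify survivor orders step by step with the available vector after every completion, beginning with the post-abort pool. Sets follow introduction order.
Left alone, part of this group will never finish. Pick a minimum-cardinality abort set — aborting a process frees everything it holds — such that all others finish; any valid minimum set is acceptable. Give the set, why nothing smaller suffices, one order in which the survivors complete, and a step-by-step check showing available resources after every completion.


Abort J5.
Key observation: before aborting J5, J8 was permanently blocked — no order could ever run it; afterwards it completes at step 3.
No smaller set exists: with zero aborts the deadlock remains.
One survivor order: J6, J1, J8, J7. Step-by-step check (post-abort pool first):
  pool = (1, 4)
  run J6 (needs (0, 2), free (1, 4)); after release of (3, 2) the pool is (4, 6)
  run J1 (needs (1, 3), free (4, 6)); after release of (1, 0) the pool is (5, 6)
  run J8 (needs (2, 5), free (5, 6)); after release of (1, 3) the pool is (6, 9)
  run J7 (needs (2, 5), free (6, 9)); after release of (0, 1) the pool is (6, 10)


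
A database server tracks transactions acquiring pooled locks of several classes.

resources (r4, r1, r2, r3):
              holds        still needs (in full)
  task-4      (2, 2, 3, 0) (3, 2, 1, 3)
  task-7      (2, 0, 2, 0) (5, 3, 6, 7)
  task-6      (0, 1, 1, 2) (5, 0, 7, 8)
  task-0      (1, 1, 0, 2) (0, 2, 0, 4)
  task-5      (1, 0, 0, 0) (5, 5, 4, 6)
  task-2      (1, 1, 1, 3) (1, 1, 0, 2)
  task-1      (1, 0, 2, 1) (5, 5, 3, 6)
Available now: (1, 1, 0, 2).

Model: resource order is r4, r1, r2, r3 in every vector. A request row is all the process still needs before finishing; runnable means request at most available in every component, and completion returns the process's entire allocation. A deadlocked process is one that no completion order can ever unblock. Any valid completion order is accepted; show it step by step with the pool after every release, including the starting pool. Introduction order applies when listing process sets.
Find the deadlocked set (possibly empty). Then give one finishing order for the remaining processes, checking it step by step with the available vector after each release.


Nothing here is deadlocked.
Key observation: no deadlock: task-2 fits now, and the freed resources carry the rest through.
A valid finishing order for the others: task-2, task-0, task-4, task-1, task-7, task-6, task-5. Verifying each step:
  pool = (1, 1, 0, 2)
  task-2: need (1, 1, 0, 2) fits (1, 1, 0, 2); releases (1, 1, 1, 3), pool now (2, 2, 1, 5)
  task-0: need (0, 2, 0, 4) fits (2, 2, 1, 5); releases (1, 1, 0, 2), pool now (3, 3, 1, 7)
  task-4: need (3, 2, 1, 3) fits (3, 3, 1, 7); releases (2, 2, 3, 0), pool now (5, 5, 4, 7)
  task-1: need (5, 5, 3, 6) fits (5, 5, 4, 7); releases (1, 0, 2, 1), pool now (6, 5, 6, 8)
  task-7: need (5, 3, 6, 7) fits (6, 5, 6, 8); releases (2, 0, 2, 0), pool now (8, 5, 8, 8)
  task-6: need (5, 0, 7, 8) fits (8, 5, 8, 8); releases (0, 1, 1, 2), pool now (8, 6, 9, 10)
  task-5: need (5, 5, 4, 6) fits (8, 6, 9, 10); releases (1, 0, 0, 0), pool now (9, 6, 9, 10)


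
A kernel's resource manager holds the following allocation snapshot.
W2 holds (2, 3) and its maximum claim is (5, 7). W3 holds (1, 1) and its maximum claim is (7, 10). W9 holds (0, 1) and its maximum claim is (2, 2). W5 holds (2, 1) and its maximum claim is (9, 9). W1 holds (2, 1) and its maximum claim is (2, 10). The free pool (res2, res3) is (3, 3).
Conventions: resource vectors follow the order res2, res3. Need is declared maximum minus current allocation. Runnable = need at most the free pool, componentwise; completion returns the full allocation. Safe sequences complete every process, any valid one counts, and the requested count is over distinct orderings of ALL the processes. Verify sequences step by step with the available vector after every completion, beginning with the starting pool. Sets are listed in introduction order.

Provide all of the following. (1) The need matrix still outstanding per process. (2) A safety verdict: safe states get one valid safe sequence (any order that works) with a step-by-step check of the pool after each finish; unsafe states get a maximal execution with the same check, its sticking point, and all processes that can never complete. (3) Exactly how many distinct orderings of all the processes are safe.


(1) Remaining need (order res2, res3):
  W2: (3, 4)
  W3: (6, 9)
  W9: (2, 1)
  W5: (7, 8)
  W1: (0, 9)
(2) UNSAFE — no complete ordering exists.
Key observation: res3 is the bottleneck — with W9, W2 done the pool holds (5, 7), short of every remaining need.
The run W9, W2 cannot be extended any further. Step-by-step check:
  pool = (3, 3)
  run W9 (needs (2, 1), free (3, 3)); after release of (0, 1) the pool is (3, 4)
  run W2 (needs (3, 4), free (3, 4)); after release of (2, 3) the pool is (5, 7)
  blocked: W3 wants (6, 9), pool (5, 7) — not enough res2 and res3
  blocked: W5 wants (7, 8), pool (5, 7) — not enough res2 and res3
  blocked: W1 wants (0, 9), pool (5, 7) — not enough res3
Permanently blocked: W3, W5 and W1.
(3) The exact count: 0 of the possible complete orderings are safe sequences.


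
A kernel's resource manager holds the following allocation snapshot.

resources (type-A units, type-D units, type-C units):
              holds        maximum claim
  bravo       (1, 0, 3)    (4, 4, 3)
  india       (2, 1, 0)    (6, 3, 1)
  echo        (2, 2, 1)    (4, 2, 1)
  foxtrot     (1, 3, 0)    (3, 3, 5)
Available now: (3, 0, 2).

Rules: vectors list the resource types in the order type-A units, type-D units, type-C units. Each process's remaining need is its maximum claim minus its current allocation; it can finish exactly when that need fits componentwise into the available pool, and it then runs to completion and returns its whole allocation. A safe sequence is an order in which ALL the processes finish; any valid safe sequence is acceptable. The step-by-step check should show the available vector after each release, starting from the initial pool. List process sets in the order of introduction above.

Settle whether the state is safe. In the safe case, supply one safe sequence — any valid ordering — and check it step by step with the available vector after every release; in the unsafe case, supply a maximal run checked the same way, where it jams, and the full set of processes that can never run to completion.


UNSAFE — no complete ordering exists.
Key observation: after echo, india the pool peaks at (7, 3, 3), and each blocked process is short somewhere: bravo on type-D units; foxtrot on type-C units.
A maximal execution: echo, india — then nothing else fits. Check, step by step:
  pool = (3, 0, 2)
  run echo (needs (2, 0, 0), free (3, 0, 2)); after release of (2, 2, 1) the pool is (5, 2, 3)
  run india (needs (4, 2, 1), free (5, 2, 3)); after release of (2, 1, 0) the pool is (7, 3, 3)
  bravo cannot run: need (3, 4, 0) vs free (7, 3, 3) (insufficient type-D units)
  foxtrot cannot run: need (2, 0, 5) vs free (7, 3, 3) (insufficient type-C units)
Permanently blocked: bravo and foxtrot.
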